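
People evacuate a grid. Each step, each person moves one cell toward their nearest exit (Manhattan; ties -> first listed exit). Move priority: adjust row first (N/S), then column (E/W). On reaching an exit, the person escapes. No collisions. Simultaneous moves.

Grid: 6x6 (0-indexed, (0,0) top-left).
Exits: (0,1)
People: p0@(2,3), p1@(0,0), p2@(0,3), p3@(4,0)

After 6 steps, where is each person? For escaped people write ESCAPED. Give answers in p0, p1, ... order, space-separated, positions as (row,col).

Step 1: p0:(2,3)->(1,3) | p1:(0,0)->(0,1)->EXIT | p2:(0,3)->(0,2) | p3:(4,0)->(3,0)
Step 2: p0:(1,3)->(0,3) | p1:escaped | p2:(0,2)->(0,1)->EXIT | p3:(3,0)->(2,0)
Step 3: p0:(0,3)->(0,2) | p1:escaped | p2:escaped | p3:(2,0)->(1,0)
Step 4: p0:(0,2)->(0,1)->EXIT | p1:escaped | p2:escaped | p3:(1,0)->(0,0)
Step 5: p0:escaped | p1:escaped | p2:escaped | p3:(0,0)->(0,1)->EXIT

ESCAPED ESCAPED ESCAPED ESCAPED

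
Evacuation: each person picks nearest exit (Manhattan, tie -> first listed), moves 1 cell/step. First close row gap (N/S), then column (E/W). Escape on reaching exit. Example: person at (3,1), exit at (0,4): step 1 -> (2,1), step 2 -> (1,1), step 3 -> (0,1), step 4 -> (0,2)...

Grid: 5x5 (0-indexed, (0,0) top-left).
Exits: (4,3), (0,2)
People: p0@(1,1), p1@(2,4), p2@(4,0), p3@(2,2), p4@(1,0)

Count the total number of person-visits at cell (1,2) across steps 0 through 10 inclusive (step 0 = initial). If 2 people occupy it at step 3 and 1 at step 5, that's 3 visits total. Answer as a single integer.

Answer: 1

Derivation:
Step 0: p0@(1,1) p1@(2,4) p2@(4,0) p3@(2,2) p4@(1,0) -> at (1,2): 0 [-], cum=0
Step 1: p0@(0,1) p1@(3,4) p2@(4,1) p3@(1,2) p4@(0,0) -> at (1,2): 1 [p3], cum=1
Step 2: p0@ESC p1@(4,4) p2@(4,2) p3@ESC p4@(0,1) -> at (1,2): 0 [-], cum=1
Step 3: p0@ESC p1@ESC p2@ESC p3@ESC p4@ESC -> at (1,2): 0 [-], cum=1
Total visits = 1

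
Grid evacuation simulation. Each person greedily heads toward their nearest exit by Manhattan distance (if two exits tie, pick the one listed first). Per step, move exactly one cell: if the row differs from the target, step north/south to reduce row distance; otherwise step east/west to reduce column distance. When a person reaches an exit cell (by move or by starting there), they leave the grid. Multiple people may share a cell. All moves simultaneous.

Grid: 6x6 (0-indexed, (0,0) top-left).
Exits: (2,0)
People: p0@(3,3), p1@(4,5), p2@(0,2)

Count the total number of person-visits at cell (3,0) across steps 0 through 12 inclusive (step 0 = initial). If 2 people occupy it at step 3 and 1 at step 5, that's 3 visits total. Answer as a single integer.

Step 0: p0@(3,3) p1@(4,5) p2@(0,2) -> at (3,0): 0 [-], cum=0
Step 1: p0@(2,3) p1@(3,5) p2@(1,2) -> at (3,0): 0 [-], cum=0
Step 2: p0@(2,2) p1@(2,5) p2@(2,2) -> at (3,0): 0 [-], cum=0
Step 3: p0@(2,1) p1@(2,4) p2@(2,1) -> at (3,0): 0 [-], cum=0
Step 4: p0@ESC p1@(2,3) p2@ESC -> at (3,0): 0 [-], cum=0
Step 5: p0@ESC p1@(2,2) p2@ESC -> at (3,0): 0 [-], cum=0
Step 6: p0@ESC p1@(2,1) p2@ESC -> at (3,0): 0 [-], cum=0
Step 7: p0@ESC p1@ESC p2@ESC -> at (3,0): 0 [-], cum=0
Total visits = 0

Answer: 0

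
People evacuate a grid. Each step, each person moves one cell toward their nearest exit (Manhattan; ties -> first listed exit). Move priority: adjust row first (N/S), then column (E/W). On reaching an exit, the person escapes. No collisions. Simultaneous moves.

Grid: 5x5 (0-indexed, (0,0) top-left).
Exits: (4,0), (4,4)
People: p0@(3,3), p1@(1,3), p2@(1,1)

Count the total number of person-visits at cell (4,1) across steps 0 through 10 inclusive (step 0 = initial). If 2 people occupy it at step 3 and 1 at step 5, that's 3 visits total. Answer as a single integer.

Step 0: p0@(3,3) p1@(1,3) p2@(1,1) -> at (4,1): 0 [-], cum=0
Step 1: p0@(4,3) p1@(2,3) p2@(2,1) -> at (4,1): 0 [-], cum=0
Step 2: p0@ESC p1@(3,3) p2@(3,1) -> at (4,1): 0 [-], cum=0
Step 3: p0@ESC p1@(4,3) p2@(4,1) -> at (4,1): 1 [p2], cum=1
Step 4: p0@ESC p1@ESC p2@ESC -> at (4,1): 0 [-], cum=1
Total visits = 1

Answer: 1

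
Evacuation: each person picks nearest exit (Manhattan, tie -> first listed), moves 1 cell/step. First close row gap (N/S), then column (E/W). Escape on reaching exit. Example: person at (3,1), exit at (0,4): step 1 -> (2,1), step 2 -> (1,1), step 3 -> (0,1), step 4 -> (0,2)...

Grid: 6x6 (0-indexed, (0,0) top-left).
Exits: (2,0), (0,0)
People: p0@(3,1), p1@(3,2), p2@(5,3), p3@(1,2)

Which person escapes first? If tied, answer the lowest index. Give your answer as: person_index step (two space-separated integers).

Step 1: p0:(3,1)->(2,1) | p1:(3,2)->(2,2) | p2:(5,3)->(4,3) | p3:(1,2)->(2,2)
Step 2: p0:(2,1)->(2,0)->EXIT | p1:(2,2)->(2,1) | p2:(4,3)->(3,3) | p3:(2,2)->(2,1)
Step 3: p0:escaped | p1:(2,1)->(2,0)->EXIT | p2:(3,3)->(2,3) | p3:(2,1)->(2,0)->EXIT
Step 4: p0:escaped | p1:escaped | p2:(2,3)->(2,2) | p3:escaped
Step 5: p0:escaped | p1:escaped | p2:(2,2)->(2,1) | p3:escaped
Step 6: p0:escaped | p1:escaped | p2:(2,1)->(2,0)->EXIT | p3:escaped
Exit steps: [2, 3, 6, 3]
First to escape: p0 at step 2

Answer: 0 2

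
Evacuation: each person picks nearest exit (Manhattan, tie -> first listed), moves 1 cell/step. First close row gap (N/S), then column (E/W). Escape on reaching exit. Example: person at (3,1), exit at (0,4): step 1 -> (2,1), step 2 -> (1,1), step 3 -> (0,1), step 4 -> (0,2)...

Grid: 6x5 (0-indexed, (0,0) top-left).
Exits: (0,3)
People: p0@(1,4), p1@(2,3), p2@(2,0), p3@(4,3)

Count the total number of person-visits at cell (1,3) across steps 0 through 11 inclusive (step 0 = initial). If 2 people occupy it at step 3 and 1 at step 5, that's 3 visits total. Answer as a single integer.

Answer: 2

Derivation:
Step 0: p0@(1,4) p1@(2,3) p2@(2,0) p3@(4,3) -> at (1,3): 0 [-], cum=0
Step 1: p0@(0,4) p1@(1,3) p2@(1,0) p3@(3,3) -> at (1,3): 1 [p1], cum=1
Step 2: p0@ESC p1@ESC p2@(0,0) p3@(2,3) -> at (1,3): 0 [-], cum=1
Step 3: p0@ESC p1@ESC p2@(0,1) p3@(1,3) -> at (1,3): 1 [p3], cum=2
Step 4: p0@ESC p1@ESC p2@(0,2) p3@ESC -> at (1,3): 0 [-], cum=2
Step 5: p0@ESC p1@ESC p2@ESC p3@ESC -> at (1,3): 0 [-], cum=2
Total visits = 2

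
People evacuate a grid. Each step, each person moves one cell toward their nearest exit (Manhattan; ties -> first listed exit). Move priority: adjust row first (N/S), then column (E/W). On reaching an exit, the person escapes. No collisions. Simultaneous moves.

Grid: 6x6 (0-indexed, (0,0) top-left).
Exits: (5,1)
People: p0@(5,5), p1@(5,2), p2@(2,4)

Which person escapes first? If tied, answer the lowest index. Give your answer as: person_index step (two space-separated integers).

Answer: 1 1

Derivation:
Step 1: p0:(5,5)->(5,4) | p1:(5,2)->(5,1)->EXIT | p2:(2,4)->(3,4)
Step 2: p0:(5,4)->(5,3) | p1:escaped | p2:(3,4)->(4,4)
Step 3: p0:(5,3)->(5,2) | p1:escaped | p2:(4,4)->(5,4)
Step 4: p0:(5,2)->(5,1)->EXIT | p1:escaped | p2:(5,4)->(5,3)
Step 5: p0:escaped | p1:escaped | p2:(5,3)->(5,2)
Step 6: p0:escaped | p1:escaped | p2:(5,2)->(5,1)->EXIT
Exit steps: [4, 1, 6]
First to escape: p1 at step 1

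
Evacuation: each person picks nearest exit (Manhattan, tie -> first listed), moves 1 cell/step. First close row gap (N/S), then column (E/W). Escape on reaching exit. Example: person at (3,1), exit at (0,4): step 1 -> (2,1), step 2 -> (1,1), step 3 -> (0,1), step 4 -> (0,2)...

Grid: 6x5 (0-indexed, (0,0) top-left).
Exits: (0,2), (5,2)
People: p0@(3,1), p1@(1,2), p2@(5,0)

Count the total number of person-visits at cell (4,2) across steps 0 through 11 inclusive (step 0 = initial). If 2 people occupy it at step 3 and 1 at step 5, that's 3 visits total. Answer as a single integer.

Answer: 0

Derivation:
Step 0: p0@(3,1) p1@(1,2) p2@(5,0) -> at (4,2): 0 [-], cum=0
Step 1: p0@(4,1) p1@ESC p2@(5,1) -> at (4,2): 0 [-], cum=0
Step 2: p0@(5,1) p1@ESC p2@ESC -> at (4,2): 0 [-], cum=0
Step 3: p0@ESC p1@ESC p2@ESC -> at (4,2): 0 [-], cum=0
Total visits = 0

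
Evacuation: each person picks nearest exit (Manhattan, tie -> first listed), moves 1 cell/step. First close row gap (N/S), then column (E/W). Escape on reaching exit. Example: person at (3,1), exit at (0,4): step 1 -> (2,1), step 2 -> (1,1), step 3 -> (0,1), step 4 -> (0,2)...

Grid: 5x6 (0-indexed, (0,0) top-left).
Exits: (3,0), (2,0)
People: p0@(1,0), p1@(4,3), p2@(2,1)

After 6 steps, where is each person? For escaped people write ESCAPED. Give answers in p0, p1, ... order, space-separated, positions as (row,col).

Step 1: p0:(1,0)->(2,0)->EXIT | p1:(4,3)->(3,3) | p2:(2,1)->(2,0)->EXIT
Step 2: p0:escaped | p1:(3,3)->(3,2) | p2:escaped
Step 3: p0:escaped | p1:(3,2)->(3,1) | p2:escaped
Step 4: p0:escaped | p1:(3,1)->(3,0)->EXIT | p2:escaped

ESCAPED ESCAPED ESCAPED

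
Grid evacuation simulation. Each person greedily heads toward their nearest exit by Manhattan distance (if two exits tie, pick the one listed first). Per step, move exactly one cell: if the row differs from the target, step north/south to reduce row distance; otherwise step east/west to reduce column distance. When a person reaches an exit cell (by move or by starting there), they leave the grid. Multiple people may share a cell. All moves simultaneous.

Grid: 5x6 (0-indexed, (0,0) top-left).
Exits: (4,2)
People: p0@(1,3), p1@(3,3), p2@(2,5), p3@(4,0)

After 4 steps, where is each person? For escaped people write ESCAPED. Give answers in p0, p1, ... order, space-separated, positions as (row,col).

Step 1: p0:(1,3)->(2,3) | p1:(3,3)->(4,3) | p2:(2,5)->(3,5) | p3:(4,0)->(4,1)
Step 2: p0:(2,3)->(3,3) | p1:(4,3)->(4,2)->EXIT | p2:(3,5)->(4,5) | p3:(4,1)->(4,2)->EXIT
Step 3: p0:(3,3)->(4,3) | p1:escaped | p2:(4,5)->(4,4) | p3:escaped
Step 4: p0:(4,3)->(4,2)->EXIT | p1:escaped | p2:(4,4)->(4,3) | p3:escaped

ESCAPED ESCAPED (4,3) ESCAPED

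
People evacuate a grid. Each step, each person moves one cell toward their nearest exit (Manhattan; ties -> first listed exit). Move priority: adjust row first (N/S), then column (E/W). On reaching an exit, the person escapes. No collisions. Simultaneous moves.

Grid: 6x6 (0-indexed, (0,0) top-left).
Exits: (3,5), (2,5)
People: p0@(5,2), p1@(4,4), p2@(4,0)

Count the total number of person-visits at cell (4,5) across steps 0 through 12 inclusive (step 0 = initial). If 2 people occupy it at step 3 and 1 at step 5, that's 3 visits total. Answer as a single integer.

Step 0: p0@(5,2) p1@(4,4) p2@(4,0) -> at (4,5): 0 [-], cum=0
Step 1: p0@(4,2) p1@(3,4) p2@(3,0) -> at (4,5): 0 [-], cum=0
Step 2: p0@(3,2) p1@ESC p2@(3,1) -> at (4,5): 0 [-], cum=0
Step 3: p0@(3,3) p1@ESC p2@(3,2) -> at (4,5): 0 [-], cum=0
Step 4: p0@(3,4) p1@ESC p2@(3,3) -> at (4,5): 0 [-], cum=0
Step 5: p0@ESC p1@ESC p2@(3,4) -> at (4,5): 0 [-], cum=0
Step 6: p0@ESC p1@ESC p2@ESC -> at (4,5): 0 [-], cum=0
Total visits = 0

Answer: 0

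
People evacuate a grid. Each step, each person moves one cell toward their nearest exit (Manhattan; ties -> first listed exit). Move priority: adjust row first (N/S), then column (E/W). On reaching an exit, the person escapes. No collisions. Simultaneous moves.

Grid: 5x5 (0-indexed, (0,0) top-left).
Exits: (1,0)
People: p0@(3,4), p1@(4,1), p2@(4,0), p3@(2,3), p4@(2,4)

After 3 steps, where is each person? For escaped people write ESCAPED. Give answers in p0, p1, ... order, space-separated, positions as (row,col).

Step 1: p0:(3,4)->(2,4) | p1:(4,1)->(3,1) | p2:(4,0)->(3,0) | p3:(2,3)->(1,3) | p4:(2,4)->(1,4)
Step 2: p0:(2,4)->(1,4) | p1:(3,1)->(2,1) | p2:(3,0)->(2,0) | p3:(1,3)->(1,2) | p4:(1,4)->(1,3)
Step 3: p0:(1,4)->(1,3) | p1:(2,1)->(1,1) | p2:(2,0)->(1,0)->EXIT | p3:(1,2)->(1,1) | p4:(1,3)->(1,2)

(1,3) (1,1) ESCAPED (1,1) (1,2)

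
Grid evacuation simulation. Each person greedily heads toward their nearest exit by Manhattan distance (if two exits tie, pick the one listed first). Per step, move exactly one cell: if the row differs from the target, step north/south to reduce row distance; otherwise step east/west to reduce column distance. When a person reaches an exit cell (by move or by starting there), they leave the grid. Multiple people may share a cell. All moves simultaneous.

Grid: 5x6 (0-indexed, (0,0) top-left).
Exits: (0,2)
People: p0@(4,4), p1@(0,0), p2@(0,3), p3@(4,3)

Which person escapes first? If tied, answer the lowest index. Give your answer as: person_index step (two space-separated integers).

Answer: 2 1

Derivation:
Step 1: p0:(4,4)->(3,4) | p1:(0,0)->(0,1) | p2:(0,3)->(0,2)->EXIT | p3:(4,3)->(3,3)
Step 2: p0:(3,4)->(2,4) | p1:(0,1)->(0,2)->EXIT | p2:escaped | p3:(3,3)->(2,3)
Step 3: p0:(2,4)->(1,4) | p1:escaped | p2:escaped | p3:(2,3)->(1,3)
Step 4: p0:(1,4)->(0,4) | p1:escaped | p2:escaped | p3:(1,3)->(0,3)
Step 5: p0:(0,4)->(0,3) | p1:escaped | p2:escaped | p3:(0,3)->(0,2)->EXIT
Step 6: p0:(0,3)->(0,2)->EXIT | p1:escaped | p2:escaped | p3:escaped
Exit steps: [6, 2, 1, 5]
First to escape: p2 at step 1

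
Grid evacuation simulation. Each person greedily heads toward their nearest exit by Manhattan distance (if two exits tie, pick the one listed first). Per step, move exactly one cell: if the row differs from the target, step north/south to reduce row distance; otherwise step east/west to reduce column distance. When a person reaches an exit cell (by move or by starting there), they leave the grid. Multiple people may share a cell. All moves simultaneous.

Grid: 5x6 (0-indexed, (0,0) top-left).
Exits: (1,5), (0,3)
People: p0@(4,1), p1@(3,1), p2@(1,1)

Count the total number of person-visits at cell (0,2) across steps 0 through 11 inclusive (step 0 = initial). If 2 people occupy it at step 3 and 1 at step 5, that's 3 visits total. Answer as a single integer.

Answer: 3

Derivation:
Step 0: p0@(4,1) p1@(3,1) p2@(1,1) -> at (0,2): 0 [-], cum=0
Step 1: p0@(3,1) p1@(2,1) p2@(0,1) -> at (0,2): 0 [-], cum=0
Step 2: p0@(2,1) p1@(1,1) p2@(0,2) -> at (0,2): 1 [p2], cum=1
Step 3: p0@(1,1) p1@(0,1) p2@ESC -> at (0,2): 0 [-], cum=1
Step 4: p0@(0,1) p1@(0,2) p2@ESC -> at (0,2): 1 [p1], cum=2
Step 5: p0@(0,2) p1@ESC p2@ESC -> at (0,2): 1 [p0], cum=3
Step 6: p0@ESC p1@ESC p2@ESC -> at (0,2): 0 [-], cum=3
Total visits = 3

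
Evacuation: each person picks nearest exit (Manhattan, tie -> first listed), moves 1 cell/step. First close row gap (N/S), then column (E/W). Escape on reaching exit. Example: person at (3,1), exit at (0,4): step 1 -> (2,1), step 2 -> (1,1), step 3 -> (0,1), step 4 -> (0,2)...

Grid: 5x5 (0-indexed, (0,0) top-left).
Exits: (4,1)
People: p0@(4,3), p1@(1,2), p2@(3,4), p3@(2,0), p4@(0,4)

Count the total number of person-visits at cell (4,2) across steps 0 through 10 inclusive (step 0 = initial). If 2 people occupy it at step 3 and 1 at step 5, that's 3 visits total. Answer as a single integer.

Answer: 4

Derivation:
Step 0: p0@(4,3) p1@(1,2) p2@(3,4) p3@(2,0) p4@(0,4) -> at (4,2): 0 [-], cum=0
Step 1: p0@(4,2) p1@(2,2) p2@(4,4) p3@(3,0) p4@(1,4) -> at (4,2): 1 [p0], cum=1
Step 2: p0@ESC p1@(3,2) p2@(4,3) p3@(4,0) p4@(2,4) -> at (4,2): 0 [-], cum=1
Step 3: p0@ESC p1@(4,2) p2@(4,2) p3@ESC p4@(3,4) -> at (4,2): 2 [p1,p2], cum=3
Step 4: p0@ESC p1@ESC p2@ESC p3@ESC p4@(4,4) -> at (4,2): 0 [-], cum=3
Step 5: p0@ESC p1@ESC p2@ESC p3@ESC p4@(4,3) -> at (4,2): 0 [-], cum=3
Step 6: p0@ESC p1@ESC p2@ESC p3@ESC p4@(4,2) -> at (4,2): 1 [p4], cum=4
Step 7: p0@ESC p1@ESC p2@ESC p3@ESC p4@ESC -> at (4,2): 0 [-], cum=4
Total visits = 4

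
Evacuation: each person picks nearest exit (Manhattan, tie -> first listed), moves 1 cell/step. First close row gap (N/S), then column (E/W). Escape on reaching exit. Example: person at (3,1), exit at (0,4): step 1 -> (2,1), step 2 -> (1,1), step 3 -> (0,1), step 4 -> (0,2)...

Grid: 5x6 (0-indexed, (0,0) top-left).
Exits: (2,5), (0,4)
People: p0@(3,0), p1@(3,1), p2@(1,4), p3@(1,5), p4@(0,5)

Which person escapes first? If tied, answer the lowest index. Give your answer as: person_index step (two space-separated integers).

Answer: 2 1

Derivation:
Step 1: p0:(3,0)->(2,0) | p1:(3,1)->(2,1) | p2:(1,4)->(0,4)->EXIT | p3:(1,5)->(2,5)->EXIT | p4:(0,5)->(0,4)->EXIT
Step 2: p0:(2,0)->(2,1) | p1:(2,1)->(2,2) | p2:escaped | p3:escaped | p4:escaped
Step 3: p0:(2,1)->(2,2) | p1:(2,2)->(2,3) | p2:escaped | p3:escaped | p4:escaped
Step 4: p0:(2,2)->(2,3) | p1:(2,3)->(2,4) | p2:escaped | p3:escaped | p4:escaped
Step 5: p0:(2,3)->(2,4) | p1:(2,4)->(2,5)->EXIT | p2:escaped | p3:escaped | p4:escaped
Step 6: p0:(2,4)->(2,5)->EXIT | p1:escaped | p2:escaped | p3:escaped | p4:escaped
Exit steps: [6, 5, 1, 1, 1]
First to escape: p2 at step 1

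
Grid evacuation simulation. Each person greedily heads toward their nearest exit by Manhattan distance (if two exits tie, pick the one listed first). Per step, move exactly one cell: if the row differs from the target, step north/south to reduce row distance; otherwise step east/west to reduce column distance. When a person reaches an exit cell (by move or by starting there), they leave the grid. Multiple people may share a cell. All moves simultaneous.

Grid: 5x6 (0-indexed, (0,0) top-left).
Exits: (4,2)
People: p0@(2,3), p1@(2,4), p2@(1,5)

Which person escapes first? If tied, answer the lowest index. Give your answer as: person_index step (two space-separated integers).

Answer: 0 3

Derivation:
Step 1: p0:(2,3)->(3,3) | p1:(2,4)->(3,4) | p2:(1,5)->(2,5)
Step 2: p0:(3,3)->(4,3) | p1:(3,4)->(4,4) | p2:(2,5)->(3,5)
Step 3: p0:(4,3)->(4,2)->EXIT | p1:(4,4)->(4,3) | p2:(3,5)->(4,5)
Step 4: p0:escaped | p1:(4,3)->(4,2)->EXIT | p2:(4,5)->(4,4)
Step 5: p0:escaped | p1:escaped | p2:(4,4)->(4,3)
Step 6: p0:escaped | p1:escaped | p2:(4,3)->(4,2)->EXIT
Exit steps: [3, 4, 6]
First to escape: p0 at step 3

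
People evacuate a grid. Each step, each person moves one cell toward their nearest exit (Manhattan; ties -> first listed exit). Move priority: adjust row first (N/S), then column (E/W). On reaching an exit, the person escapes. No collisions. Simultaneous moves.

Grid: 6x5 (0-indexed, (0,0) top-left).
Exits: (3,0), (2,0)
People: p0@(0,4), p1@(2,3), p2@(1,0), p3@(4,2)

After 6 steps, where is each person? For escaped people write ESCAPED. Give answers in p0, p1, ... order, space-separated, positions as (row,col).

Step 1: p0:(0,4)->(1,4) | p1:(2,3)->(2,2) | p2:(1,0)->(2,0)->EXIT | p3:(4,2)->(3,2)
Step 2: p0:(1,4)->(2,4) | p1:(2,2)->(2,1) | p2:escaped | p3:(3,2)->(3,1)
Step 3: p0:(2,4)->(2,3) | p1:(2,1)->(2,0)->EXIT | p2:escaped | p3:(3,1)->(3,0)->EXIT
Step 4: p0:(2,3)->(2,2) | p1:escaped | p2:escaped | p3:escaped
Step 5: p0:(2,2)->(2,1) | p1:escaped | p2:escaped | p3:escaped
Step 6: p0:(2,1)->(2,0)->EXIT | p1:escaped | p2:escaped | p3:escaped

ESCAPED ESCAPED ESCAPED ESCAPED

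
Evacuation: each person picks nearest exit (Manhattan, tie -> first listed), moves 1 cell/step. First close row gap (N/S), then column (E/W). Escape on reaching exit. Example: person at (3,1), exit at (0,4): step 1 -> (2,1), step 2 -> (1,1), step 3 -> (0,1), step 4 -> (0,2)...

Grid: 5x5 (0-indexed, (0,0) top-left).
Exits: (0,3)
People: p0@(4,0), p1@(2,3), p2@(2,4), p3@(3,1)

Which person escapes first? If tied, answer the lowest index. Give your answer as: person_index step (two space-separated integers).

Step 1: p0:(4,0)->(3,0) | p1:(2,3)->(1,3) | p2:(2,4)->(1,4) | p3:(3,1)->(2,1)
Step 2: p0:(3,0)->(2,0) | p1:(1,3)->(0,3)->EXIT | p2:(1,4)->(0,4) | p3:(2,1)->(1,1)
Step 3: p0:(2,0)->(1,0) | p1:escaped | p2:(0,4)->(0,3)->EXIT | p3:(1,1)->(0,1)
Step 4: p0:(1,0)->(0,0) | p1:escaped | p2:escaped | p3:(0,1)->(0,2)
Step 5: p0:(0,0)->(0,1) | p1:escaped | p2:escaped | p3:(0,2)->(0,3)->EXIT
Step 6: p0:(0,1)->(0,2) | p1:escaped | p2:escaped | p3:escaped
Step 7: p0:(0,2)->(0,3)->EXIT | p1:escaped | p2:escaped | p3:escaped
Exit steps: [7, 2, 3, 5]
First to escape: p1 at step 2

Answer: 1 2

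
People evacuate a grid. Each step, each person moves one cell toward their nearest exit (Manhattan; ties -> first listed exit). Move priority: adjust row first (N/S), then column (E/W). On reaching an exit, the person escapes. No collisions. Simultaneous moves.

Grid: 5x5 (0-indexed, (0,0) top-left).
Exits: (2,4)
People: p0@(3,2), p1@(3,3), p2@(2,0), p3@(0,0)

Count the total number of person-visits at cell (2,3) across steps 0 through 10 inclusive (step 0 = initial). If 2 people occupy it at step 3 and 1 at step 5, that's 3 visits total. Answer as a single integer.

Answer: 4

Derivation:
Step 0: p0@(3,2) p1@(3,3) p2@(2,0) p3@(0,0) -> at (2,3): 0 [-], cum=0
Step 1: p0@(2,2) p1@(2,3) p2@(2,1) p3@(1,0) -> at (2,3): 1 [p1], cum=1
Step 2: p0@(2,3) p1@ESC p2@(2,2) p3@(2,0) -> at (2,3): 1 [p0], cum=2
Step 3: p0@ESC p1@ESC p2@(2,3) p3@(2,1) -> at (2,3): 1 [p2], cum=3
Step 4: p0@ESC p1@ESC p2@ESC p3@(2,2) -> at (2,3): 0 [-], cum=3
Step 5: p0@ESC p1@ESC p2@ESC p3@(2,3) -> at (2,3): 1 [p3], cum=4
Step 6: p0@ESC p1@ESC p2@ESC p3@ESC -> at (2,3): 0 [-], cum=4
Total visits = 4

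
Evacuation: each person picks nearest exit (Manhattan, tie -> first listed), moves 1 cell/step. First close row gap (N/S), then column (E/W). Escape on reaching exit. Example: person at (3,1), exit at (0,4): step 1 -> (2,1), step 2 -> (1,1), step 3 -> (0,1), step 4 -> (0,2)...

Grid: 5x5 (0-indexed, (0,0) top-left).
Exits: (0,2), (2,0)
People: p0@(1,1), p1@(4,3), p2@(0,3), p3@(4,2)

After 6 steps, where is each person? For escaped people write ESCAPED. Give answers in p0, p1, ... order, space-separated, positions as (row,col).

Step 1: p0:(1,1)->(0,1) | p1:(4,3)->(3,3) | p2:(0,3)->(0,2)->EXIT | p3:(4,2)->(3,2)
Step 2: p0:(0,1)->(0,2)->EXIT | p1:(3,3)->(2,3) | p2:escaped | p3:(3,2)->(2,2)
Step 3: p0:escaped | p1:(2,3)->(1,3) | p2:escaped | p3:(2,2)->(1,2)
Step 4: p0:escaped | p1:(1,3)->(0,3) | p2:escaped | p3:(1,2)->(0,2)->EXIT
Step 5: p0:escaped | p1:(0,3)->(0,2)->EXIT | p2:escaped | p3:escaped

ESCAPED ESCAPED ESCAPED ESCAPED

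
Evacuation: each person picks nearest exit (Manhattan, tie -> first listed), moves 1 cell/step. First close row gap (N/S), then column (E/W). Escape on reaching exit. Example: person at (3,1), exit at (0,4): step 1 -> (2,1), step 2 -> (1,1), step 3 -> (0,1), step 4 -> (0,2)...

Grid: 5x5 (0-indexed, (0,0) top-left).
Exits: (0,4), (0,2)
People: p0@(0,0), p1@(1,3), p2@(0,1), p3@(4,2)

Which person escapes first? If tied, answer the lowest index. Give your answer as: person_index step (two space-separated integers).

Step 1: p0:(0,0)->(0,1) | p1:(1,3)->(0,3) | p2:(0,1)->(0,2)->EXIT | p3:(4,2)->(3,2)
Step 2: p0:(0,1)->(0,2)->EXIT | p1:(0,3)->(0,4)->EXIT | p2:escaped | p3:(3,2)->(2,2)
Step 3: p0:escaped | p1:escaped | p2:escaped | p3:(2,2)->(1,2)
Step 4: p0:escaped | p1:escaped | p2:escaped | p3:(1,2)->(0,2)->EXIT
Exit steps: [2, 2, 1, 4]
First to escape: p2 at step 1

Answer: 2 1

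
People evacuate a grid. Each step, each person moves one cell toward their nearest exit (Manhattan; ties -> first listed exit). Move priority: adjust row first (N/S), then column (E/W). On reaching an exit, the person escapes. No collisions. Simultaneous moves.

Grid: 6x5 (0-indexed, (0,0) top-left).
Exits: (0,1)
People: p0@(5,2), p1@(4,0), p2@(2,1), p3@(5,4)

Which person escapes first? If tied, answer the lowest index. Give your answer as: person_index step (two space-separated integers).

Step 1: p0:(5,2)->(4,2) | p1:(4,0)->(3,0) | p2:(2,1)->(1,1) | p3:(5,4)->(4,4)
Step 2: p0:(4,2)->(3,2) | p1:(3,0)->(2,0) | p2:(1,1)->(0,1)->EXIT | p3:(4,4)->(3,4)
Step 3: p0:(3,2)->(2,2) | p1:(2,0)->(1,0) | p2:escaped | p3:(3,4)->(2,4)
Step 4: p0:(2,2)->(1,2) | p1:(1,0)->(0,0) | p2:escaped | p3:(2,4)->(1,4)
Step 5: p0:(1,2)->(0,2) | p1:(0,0)->(0,1)->EXIT | p2:escaped | p3:(1,4)->(0,4)
Step 6: p0:(0,2)->(0,1)->EXIT | p1:escaped | p2:escaped | p3:(0,4)->(0,3)
Step 7: p0:escaped | p1:escaped | p2:escaped | p3:(0,3)->(0,2)
Step 8: p0:escaped | p1:escaped | p2:escaped | p3:(0,2)->(0,1)->EXIT
Exit steps: [6, 5, 2, 8]
First to escape: p2 at step 2

Answer: 2 2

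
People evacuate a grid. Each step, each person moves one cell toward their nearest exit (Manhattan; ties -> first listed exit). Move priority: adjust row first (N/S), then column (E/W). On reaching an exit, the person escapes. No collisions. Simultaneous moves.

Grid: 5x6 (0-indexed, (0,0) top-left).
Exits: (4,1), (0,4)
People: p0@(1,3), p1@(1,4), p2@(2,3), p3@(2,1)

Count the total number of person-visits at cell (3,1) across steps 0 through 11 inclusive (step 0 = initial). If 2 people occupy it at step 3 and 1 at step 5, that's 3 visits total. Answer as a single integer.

Step 0: p0@(1,3) p1@(1,4) p2@(2,3) p3@(2,1) -> at (3,1): 0 [-], cum=0
Step 1: p0@(0,3) p1@ESC p2@(1,3) p3@(3,1) -> at (3,1): 1 [p3], cum=1
Step 2: p0@ESC p1@ESC p2@(0,3) p3@ESC -> at (3,1): 0 [-], cum=1
Step 3: p0@ESC p1@ESC p2@ESC p3@ESC -> at (3,1): 0 [-], cum=1
Total visits = 1

Answer: 1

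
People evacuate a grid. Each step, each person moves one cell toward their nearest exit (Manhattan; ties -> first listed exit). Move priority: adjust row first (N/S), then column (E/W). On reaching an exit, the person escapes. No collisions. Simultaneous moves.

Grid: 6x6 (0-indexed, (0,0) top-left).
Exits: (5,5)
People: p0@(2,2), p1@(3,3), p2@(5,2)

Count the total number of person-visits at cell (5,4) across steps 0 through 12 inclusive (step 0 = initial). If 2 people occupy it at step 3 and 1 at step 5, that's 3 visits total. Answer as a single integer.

Answer: 3

Derivation:
Step 0: p0@(2,2) p1@(3,3) p2@(5,2) -> at (5,4): 0 [-], cum=0
Step 1: p0@(3,2) p1@(4,3) p2@(5,3) -> at (5,4): 0 [-], cum=0
Step 2: p0@(4,2) p1@(5,3) p2@(5,4) -> at (5,4): 1 [p2], cum=1
Step 3: p0@(5,2) p1@(5,4) p2@ESC -> at (5,4): 1 [p1], cum=2
Step 4: p0@(5,3) p1@ESC p2@ESC -> at (5,4): 0 [-], cum=2
Step 5: p0@(5,4) p1@ESC p2@ESC -> at (5,4): 1 [p0], cum=3
Step 6: p0@ESC p1@ESC p2@ESC -> at (5,4): 0 [-], cum=3
Total visits = 3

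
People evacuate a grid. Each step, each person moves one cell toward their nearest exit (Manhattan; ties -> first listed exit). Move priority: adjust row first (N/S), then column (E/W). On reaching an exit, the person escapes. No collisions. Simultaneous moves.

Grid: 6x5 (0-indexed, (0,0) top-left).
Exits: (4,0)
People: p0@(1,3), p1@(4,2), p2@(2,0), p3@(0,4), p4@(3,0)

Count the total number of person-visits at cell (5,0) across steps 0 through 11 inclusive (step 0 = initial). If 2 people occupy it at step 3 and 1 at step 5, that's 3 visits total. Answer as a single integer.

Answer: 0

Derivation:
Step 0: p0@(1,3) p1@(4,2) p2@(2,0) p3@(0,4) p4@(3,0) -> at (5,0): 0 [-], cum=0
Step 1: p0@(2,3) p1@(4,1) p2@(3,0) p3@(1,4) p4@ESC -> at (5,0): 0 [-], cum=0
Step 2: p0@(3,3) p1@ESC p2@ESC p3@(2,4) p4@ESC -> at (5,0): 0 [-], cum=0
Step 3: p0@(4,3) p1@ESC p2@ESC p3@(3,4) p4@ESC -> at (5,0): 0 [-], cum=0
Step 4: p0@(4,2) p1@ESC p2@ESC p3@(4,4) p4@ESC -> at (5,0): 0 [-], cum=0
Step 5: p0@(4,1) p1@ESC p2@ESC p3@(4,3) p4@ESC -> at (5,0): 0 [-], cum=0
Step 6: p0@ESC p1@ESC p2@ESC p3@(4,2) p4@ESC -> at (5,0): 0 [-], cum=0
Step 7: p0@ESC p1@ESC p2@ESC p3@(4,1) p4@ESC -> at (5,0): 0 [-], cum=0
Step 8: p0@ESC p1@ESC p2@ESC p3@ESC p4@ESC -> at (5,0): 0 [-], cum=0
Total visits = 0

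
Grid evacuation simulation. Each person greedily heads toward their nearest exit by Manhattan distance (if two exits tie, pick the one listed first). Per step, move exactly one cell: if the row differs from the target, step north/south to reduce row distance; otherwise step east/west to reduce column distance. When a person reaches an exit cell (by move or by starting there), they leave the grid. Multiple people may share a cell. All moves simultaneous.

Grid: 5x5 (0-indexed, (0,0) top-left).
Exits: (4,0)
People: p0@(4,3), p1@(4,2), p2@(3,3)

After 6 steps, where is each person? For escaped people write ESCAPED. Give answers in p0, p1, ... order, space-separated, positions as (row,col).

Step 1: p0:(4,3)->(4,2) | p1:(4,2)->(4,1) | p2:(3,3)->(4,3)
Step 2: p0:(4,2)->(4,1) | p1:(4,1)->(4,0)->EXIT | p2:(4,3)->(4,2)
Step 3: p0:(4,1)->(4,0)->EXIT | p1:escaped | p2:(4,2)->(4,1)
Step 4: p0:escaped | p1:escaped | p2:(4,1)->(4,0)->EXIT

ESCAPED ESCAPED ESCAPED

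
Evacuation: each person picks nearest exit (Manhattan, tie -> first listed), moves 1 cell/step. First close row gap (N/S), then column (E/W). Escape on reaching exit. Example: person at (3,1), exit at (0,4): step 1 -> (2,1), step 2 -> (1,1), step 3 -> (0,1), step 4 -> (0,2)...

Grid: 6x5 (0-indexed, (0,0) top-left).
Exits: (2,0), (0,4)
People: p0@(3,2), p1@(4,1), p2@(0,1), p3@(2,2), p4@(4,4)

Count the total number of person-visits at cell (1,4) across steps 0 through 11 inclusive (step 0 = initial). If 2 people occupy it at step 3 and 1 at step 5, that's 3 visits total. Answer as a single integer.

Answer: 1

Derivation:
Step 0: p0@(3,2) p1@(4,1) p2@(0,1) p3@(2,2) p4@(4,4) -> at (1,4): 0 [-], cum=0
Step 1: p0@(2,2) p1@(3,1) p2@(1,1) p3@(2,1) p4@(3,4) -> at (1,4): 0 [-], cum=0
Step 2: p0@(2,1) p1@(2,1) p2@(2,1) p3@ESC p4@(2,4) -> at (1,4): 0 [-], cum=0
Step 3: p0@ESC p1@ESC p2@ESC p3@ESC p4@(1,4) -> at (1,4): 1 [p4], cum=1
Step 4: p0@ESC p1@ESC p2@ESC p3@ESC p4@ESC -> at (1,4): 0 [-], cum=1
Total visits = 1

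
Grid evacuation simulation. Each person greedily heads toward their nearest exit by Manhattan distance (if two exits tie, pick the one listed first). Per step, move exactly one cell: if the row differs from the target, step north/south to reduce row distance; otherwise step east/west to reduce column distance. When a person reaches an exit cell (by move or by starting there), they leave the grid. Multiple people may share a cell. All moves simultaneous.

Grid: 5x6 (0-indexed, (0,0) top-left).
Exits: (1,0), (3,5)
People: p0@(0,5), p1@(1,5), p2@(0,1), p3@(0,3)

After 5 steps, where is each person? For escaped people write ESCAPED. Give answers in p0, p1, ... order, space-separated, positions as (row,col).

Step 1: p0:(0,5)->(1,5) | p1:(1,5)->(2,5) | p2:(0,1)->(1,1) | p3:(0,3)->(1,3)
Step 2: p0:(1,5)->(2,5) | p1:(2,5)->(3,5)->EXIT | p2:(1,1)->(1,0)->EXIT | p3:(1,3)->(1,2)
Step 3: p0:(2,5)->(3,5)->EXIT | p1:escaped | p2:escaped | p3:(1,2)->(1,1)
Step 4: p0:escaped | p1:escaped | p2:escaped | p3:(1,1)->(1,0)->EXIT

ESCAPED ESCAPED ESCAPED ESCAPED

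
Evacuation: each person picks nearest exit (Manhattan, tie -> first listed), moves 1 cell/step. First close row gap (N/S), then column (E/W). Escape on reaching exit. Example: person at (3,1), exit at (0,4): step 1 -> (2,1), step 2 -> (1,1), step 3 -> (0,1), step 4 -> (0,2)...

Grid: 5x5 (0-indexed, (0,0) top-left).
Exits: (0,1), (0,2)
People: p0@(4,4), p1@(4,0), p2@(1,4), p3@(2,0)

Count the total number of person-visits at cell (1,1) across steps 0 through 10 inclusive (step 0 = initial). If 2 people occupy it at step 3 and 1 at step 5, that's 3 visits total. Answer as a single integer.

Answer: 0

Derivation:
Step 0: p0@(4,4) p1@(4,0) p2@(1,4) p3@(2,0) -> at (1,1): 0 [-], cum=0
Step 1: p0@(3,4) p1@(3,0) p2@(0,4) p3@(1,0) -> at (1,1): 0 [-], cum=0
Step 2: p0@(2,4) p1@(2,0) p2@(0,3) p3@(0,0) -> at (1,1): 0 [-], cum=0
Step 3: p0@(1,4) p1@(1,0) p2@ESC p3@ESC -> at (1,1): 0 [-], cum=0
Step 4: p0@(0,4) p1@(0,0) p2@ESC p3@ESC -> at (1,1): 0 [-], cum=0
Step 5: p0@(0,3) p1@ESC p2@ESC p3@ESC -> at (1,1): 0 [-], cum=0
Step 6: p0@ESC p1@ESC p2@ESC p3@ESC -> at (1,1): 0 [-], cum=0
Total visits = 0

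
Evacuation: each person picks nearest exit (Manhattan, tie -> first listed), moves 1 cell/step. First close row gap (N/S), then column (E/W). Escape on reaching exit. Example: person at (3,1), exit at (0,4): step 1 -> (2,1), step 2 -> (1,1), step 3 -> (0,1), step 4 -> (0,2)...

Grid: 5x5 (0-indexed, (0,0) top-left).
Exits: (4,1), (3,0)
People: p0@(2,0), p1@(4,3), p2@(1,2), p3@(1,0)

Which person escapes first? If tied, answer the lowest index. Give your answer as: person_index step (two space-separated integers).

Step 1: p0:(2,0)->(3,0)->EXIT | p1:(4,3)->(4,2) | p2:(1,2)->(2,2) | p3:(1,0)->(2,0)
Step 2: p0:escaped | p1:(4,2)->(4,1)->EXIT | p2:(2,2)->(3,2) | p3:(2,0)->(3,0)->EXIT
Step 3: p0:escaped | p1:escaped | p2:(3,2)->(4,2) | p3:escaped
Step 4: p0:escaped | p1:escaped | p2:(4,2)->(4,1)->EXIT | p3:escaped
Exit steps: [1, 2, 4, 2]
First to escape: p0 at step 1

Answer: 0 1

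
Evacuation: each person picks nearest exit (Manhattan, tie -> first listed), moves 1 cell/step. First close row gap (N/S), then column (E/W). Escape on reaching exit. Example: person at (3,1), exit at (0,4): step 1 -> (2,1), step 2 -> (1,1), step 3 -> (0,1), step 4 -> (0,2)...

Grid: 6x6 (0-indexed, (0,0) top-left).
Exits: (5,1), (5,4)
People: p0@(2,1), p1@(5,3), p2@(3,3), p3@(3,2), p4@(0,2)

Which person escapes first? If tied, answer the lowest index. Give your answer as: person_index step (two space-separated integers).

Step 1: p0:(2,1)->(3,1) | p1:(5,3)->(5,4)->EXIT | p2:(3,3)->(4,3) | p3:(3,2)->(4,2) | p4:(0,2)->(1,2)
Step 2: p0:(3,1)->(4,1) | p1:escaped | p2:(4,3)->(5,3) | p3:(4,2)->(5,2) | p4:(1,2)->(2,2)
Step 3: p0:(4,1)->(5,1)->EXIT | p1:escaped | p2:(5,3)->(5,4)->EXIT | p3:(5,2)->(5,1)->EXIT | p4:(2,2)->(3,2)
Step 4: p0:escaped | p1:escaped | p2:escaped | p3:escaped | p4:(3,2)->(4,2)
Step 5: p0:escaped | p1:escaped | p2:escaped | p3:escaped | p4:(4,2)->(5,2)
Step 6: p0:escaped | p1:escaped | p2:escaped | p3:escaped | p4:(5,2)->(5,1)->EXIT
Exit steps: [3, 1, 3, 3, 6]
First to escape: p1 at step 1

Answer: 1 1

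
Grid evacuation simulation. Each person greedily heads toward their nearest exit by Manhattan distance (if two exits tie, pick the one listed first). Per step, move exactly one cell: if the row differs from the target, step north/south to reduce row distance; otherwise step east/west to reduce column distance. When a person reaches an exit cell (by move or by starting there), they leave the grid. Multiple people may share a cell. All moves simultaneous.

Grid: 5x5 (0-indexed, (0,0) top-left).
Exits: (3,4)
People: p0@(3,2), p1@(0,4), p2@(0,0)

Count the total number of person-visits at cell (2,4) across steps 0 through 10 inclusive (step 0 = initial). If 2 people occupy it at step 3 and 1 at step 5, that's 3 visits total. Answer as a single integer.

Step 0: p0@(3,2) p1@(0,4) p2@(0,0) -> at (2,4): 0 [-], cum=0
Step 1: p0@(3,3) p1@(1,4) p2@(1,0) -> at (2,4): 0 [-], cum=0
Step 2: p0@ESC p1@(2,4) p2@(2,0) -> at (2,4): 1 [p1], cum=1
Step 3: p0@ESC p1@ESC p2@(3,0) -> at (2,4): 0 [-], cum=1
Step 4: p0@ESC p1@ESC p2@(3,1) -> at (2,4): 0 [-], cum=1
Step 5: p0@ESC p1@ESC p2@(3,2) -> at (2,4): 0 [-], cum=1
Step 6: p0@ESC p1@ESC p2@(3,3) -> at (2,4): 0 [-], cum=1
Step 7: p0@ESC p1@ESC p2@ESC -> at (2,4): 0 [-], cum=1
Total visits = 1

Answer: 1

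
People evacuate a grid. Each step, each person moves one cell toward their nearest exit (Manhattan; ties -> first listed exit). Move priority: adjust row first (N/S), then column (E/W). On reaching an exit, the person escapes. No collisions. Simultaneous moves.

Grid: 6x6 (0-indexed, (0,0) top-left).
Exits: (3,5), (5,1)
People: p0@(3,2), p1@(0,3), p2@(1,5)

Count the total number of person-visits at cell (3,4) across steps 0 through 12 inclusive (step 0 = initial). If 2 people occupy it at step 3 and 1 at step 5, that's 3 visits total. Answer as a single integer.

Answer: 2

Derivation:
Step 0: p0@(3,2) p1@(0,3) p2@(1,5) -> at (3,4): 0 [-], cum=0
Step 1: p0@(3,3) p1@(1,3) p2@(2,5) -> at (3,4): 0 [-], cum=0
Step 2: p0@(3,4) p1@(2,3) p2@ESC -> at (3,4): 1 [p0], cum=1
Step 3: p0@ESC p1@(3,3) p2@ESC -> at (3,4): 0 [-], cum=1
Step 4: p0@ESC p1@(3,4) p2@ESC -> at (3,4): 1 [p1], cum=2
Step 5: p0@ESC p1@ESC p2@ESC -> at (3,4): 0 [-], cum=2
Total visits = 2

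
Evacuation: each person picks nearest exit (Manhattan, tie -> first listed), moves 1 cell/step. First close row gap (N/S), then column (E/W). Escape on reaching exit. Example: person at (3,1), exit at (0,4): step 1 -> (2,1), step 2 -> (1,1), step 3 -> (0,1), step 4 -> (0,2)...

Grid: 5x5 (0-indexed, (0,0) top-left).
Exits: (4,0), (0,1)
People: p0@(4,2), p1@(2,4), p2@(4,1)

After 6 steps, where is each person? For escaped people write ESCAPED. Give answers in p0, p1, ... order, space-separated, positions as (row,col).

Step 1: p0:(4,2)->(4,1) | p1:(2,4)->(1,4) | p2:(4,1)->(4,0)->EXIT
Step 2: p0:(4,1)->(4,0)->EXIT | p1:(1,4)->(0,4) | p2:escaped
Step 3: p0:escaped | p1:(0,4)->(0,3) | p2:escaped
Step 4: p0:escaped | p1:(0,3)->(0,2) | p2:escaped
Step 5: p0:escaped | p1:(0,2)->(0,1)->EXIT | p2:escaped

ESCAPED ESCAPED ESCAPED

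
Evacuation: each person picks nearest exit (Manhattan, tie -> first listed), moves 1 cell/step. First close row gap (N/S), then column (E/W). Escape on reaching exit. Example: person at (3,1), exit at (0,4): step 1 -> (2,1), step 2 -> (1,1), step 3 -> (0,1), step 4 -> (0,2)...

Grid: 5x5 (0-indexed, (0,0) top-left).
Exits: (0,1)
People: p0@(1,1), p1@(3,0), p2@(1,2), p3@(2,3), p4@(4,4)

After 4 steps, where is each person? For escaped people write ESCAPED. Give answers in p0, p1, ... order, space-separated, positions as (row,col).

Step 1: p0:(1,1)->(0,1)->EXIT | p1:(3,0)->(2,0) | p2:(1,2)->(0,2) | p3:(2,3)->(1,3) | p4:(4,4)->(3,4)
Step 2: p0:escaped | p1:(2,0)->(1,0) | p2:(0,2)->(0,1)->EXIT | p3:(1,3)->(0,3) | p4:(3,4)->(2,4)
Step 3: p0:escaped | p1:(1,0)->(0,0) | p2:escaped | p3:(0,3)->(0,2) | p4:(2,4)->(1,4)
Step 4: p0:escaped | p1:(0,0)->(0,1)->EXIT | p2:escaped | p3:(0,2)->(0,1)->EXIT | p4:(1,4)->(0,4)

ESCAPED ESCAPED ESCAPED ESCAPED (0,4)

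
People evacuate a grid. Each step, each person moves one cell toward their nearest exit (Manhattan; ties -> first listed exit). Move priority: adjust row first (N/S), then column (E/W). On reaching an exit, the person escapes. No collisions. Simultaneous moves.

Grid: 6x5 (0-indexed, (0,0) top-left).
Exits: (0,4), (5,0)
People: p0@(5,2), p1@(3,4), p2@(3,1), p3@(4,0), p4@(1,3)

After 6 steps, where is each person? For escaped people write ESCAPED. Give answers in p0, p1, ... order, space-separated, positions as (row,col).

Step 1: p0:(5,2)->(5,1) | p1:(3,4)->(2,4) | p2:(3,1)->(4,1) | p3:(4,0)->(5,0)->EXIT | p4:(1,3)->(0,3)
Step 2: p0:(5,1)->(5,0)->EXIT | p1:(2,4)->(1,4) | p2:(4,1)->(5,1) | p3:escaped | p4:(0,3)->(0,4)->EXIT
Step 3: p0:escaped | p1:(1,4)->(0,4)->EXIT | p2:(5,1)->(5,0)->EXIT | p3:escaped | p4:escaped

ESCAPED ESCAPED ESCAPED ESCAPED ESCAPED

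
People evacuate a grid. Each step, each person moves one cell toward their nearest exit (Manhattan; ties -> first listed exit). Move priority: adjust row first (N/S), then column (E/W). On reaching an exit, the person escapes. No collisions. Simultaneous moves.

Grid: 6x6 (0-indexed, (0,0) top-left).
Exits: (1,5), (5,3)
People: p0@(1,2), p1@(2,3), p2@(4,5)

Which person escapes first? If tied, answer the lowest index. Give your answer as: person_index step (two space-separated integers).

Step 1: p0:(1,2)->(1,3) | p1:(2,3)->(1,3) | p2:(4,5)->(3,5)
Step 2: p0:(1,3)->(1,4) | p1:(1,3)->(1,4) | p2:(3,5)->(2,5)
Step 3: p0:(1,4)->(1,5)->EXIT | p1:(1,4)->(1,5)->EXIT | p2:(2,5)->(1,5)->EXIT
Exit steps: [3, 3, 3]
First to escape: p0 at step 3

Answer: 0 3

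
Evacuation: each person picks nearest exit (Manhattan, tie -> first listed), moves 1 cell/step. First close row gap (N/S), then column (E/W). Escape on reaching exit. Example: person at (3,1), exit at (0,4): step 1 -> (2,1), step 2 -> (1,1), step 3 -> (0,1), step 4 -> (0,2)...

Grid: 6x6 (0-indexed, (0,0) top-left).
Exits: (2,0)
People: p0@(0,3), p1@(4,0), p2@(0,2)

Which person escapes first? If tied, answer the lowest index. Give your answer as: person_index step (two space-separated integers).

Step 1: p0:(0,3)->(1,3) | p1:(4,0)->(3,0) | p2:(0,2)->(1,2)
Step 2: p0:(1,3)->(2,3) | p1:(3,0)->(2,0)->EXIT | p2:(1,2)->(2,2)
Step 3: p0:(2,3)->(2,2) | p1:escaped | p2:(2,2)->(2,1)
Step 4: p0:(2,2)->(2,1) | p1:escaped | p2:(2,1)->(2,0)->EXIT
Step 5: p0:(2,1)->(2,0)->EXIT | p1:escaped | p2:escaped
Exit steps: [5, 2, 4]
First to escape: p1 at step 2

Answer: 1 2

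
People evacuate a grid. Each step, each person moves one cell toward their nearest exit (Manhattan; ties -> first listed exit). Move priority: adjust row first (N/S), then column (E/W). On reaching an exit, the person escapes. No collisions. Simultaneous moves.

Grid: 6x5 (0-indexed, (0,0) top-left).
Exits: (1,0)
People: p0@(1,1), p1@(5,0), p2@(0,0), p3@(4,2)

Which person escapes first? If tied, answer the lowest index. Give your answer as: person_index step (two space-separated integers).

Answer: 0 1

Derivation:
Step 1: p0:(1,1)->(1,0)->EXIT | p1:(5,0)->(4,0) | p2:(0,0)->(1,0)->EXIT | p3:(4,2)->(3,2)
Step 2: p0:escaped | p1:(4,0)->(3,0) | p2:escaped | p3:(3,2)->(2,2)
Step 3: p0:escaped | p1:(3,0)->(2,0) | p2:escaped | p3:(2,2)->(1,2)
Step 4: p0:escaped | p1:(2,0)->(1,0)->EXIT | p2:escaped | p3:(1,2)->(1,1)
Step 5: p0:escaped | p1:escaped | p2:escaped | p3:(1,1)->(1,0)->EXIT
Exit steps: [1, 4, 1, 5]
First to escape: p0 at step 1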